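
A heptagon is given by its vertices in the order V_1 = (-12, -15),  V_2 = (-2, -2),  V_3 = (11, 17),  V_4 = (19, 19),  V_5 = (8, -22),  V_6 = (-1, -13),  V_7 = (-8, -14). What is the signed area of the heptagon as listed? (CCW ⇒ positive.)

-483

Σ = (-6) + (-12) + (-114) + (-570) + (-126) + (-90) + (-48) = -966
Signed area = Σ/2 = -483 (negative ⇒ clockwise traversal).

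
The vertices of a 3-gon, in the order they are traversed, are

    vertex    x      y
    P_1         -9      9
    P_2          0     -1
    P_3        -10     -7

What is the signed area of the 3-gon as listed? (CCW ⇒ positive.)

Apply the surveyor's formula: 2A = Σ (x_i·y_{i+1} − x_{i+1}·y_i), indices taken mod 3.
P_1→P_2: (-9)(-1) − (0)(9) = 9
P_2→P_3: (0)(-7) − (-10)(-1) = -10
P_3→P_1: (-10)(9) − (-9)(-7) = -153
Σ = -154
Signed area = Σ/2 = -77 (negative ⇒ clockwise traversal).

-77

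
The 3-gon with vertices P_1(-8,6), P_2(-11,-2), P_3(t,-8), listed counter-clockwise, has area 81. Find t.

7

The doubled signed area Σ (x_i y_{i+1} − x_{i+1} y_i) is linear in t.
With t=0 it equals 106; the coefficient of t is 8 (from the two edges through P_3).
So 8·t + 106 = 2·81 = 162 ⇒ t = 7.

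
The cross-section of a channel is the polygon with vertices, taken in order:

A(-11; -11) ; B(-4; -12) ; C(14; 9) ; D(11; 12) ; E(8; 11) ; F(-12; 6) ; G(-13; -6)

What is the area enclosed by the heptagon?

360.5

Σ = (88) + (132) + (69) + (25) + (180) + (150) + (77) = 721
Area = |Σ|/2 = 360.5.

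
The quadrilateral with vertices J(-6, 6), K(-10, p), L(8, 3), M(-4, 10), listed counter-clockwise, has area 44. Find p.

5

The doubled signed area Σ (x_i y_{i+1} − x_{i+1} y_i) is linear in p.
With p=0 it equals 158; the coefficient of p is -14 (from the two edges through K).
So -14·p + 158 = 2·44 = 88 ⇒ p = 5.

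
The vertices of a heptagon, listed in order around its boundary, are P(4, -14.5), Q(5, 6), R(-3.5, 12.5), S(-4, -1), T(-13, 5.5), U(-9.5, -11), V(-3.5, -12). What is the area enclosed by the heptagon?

284

Apply Gauss's area formula: 2A = Σ (x_i·y_{i+1} − x_{i+1}·y_i), indices taken mod 7.
Cross-terms: 96.5, 83.5, 53.5, -35, 195.25, 75.5, 98.75  ⇒  Σ = 568
Area = |Σ|/2 = 284.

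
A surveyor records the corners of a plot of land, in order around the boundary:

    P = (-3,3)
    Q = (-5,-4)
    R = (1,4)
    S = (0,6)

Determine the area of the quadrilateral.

17.5

Σ = (27) + (-16) + (6) + (18) = 35
Area = |Σ|/2 = 17.5.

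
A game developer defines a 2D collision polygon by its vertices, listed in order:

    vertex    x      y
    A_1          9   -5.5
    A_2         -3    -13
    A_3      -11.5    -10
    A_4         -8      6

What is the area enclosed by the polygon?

206

Cross-terms: -133.5, -119.5, -149, -10  ⇒  Σ = -412
Area = |Σ|/2 = 206.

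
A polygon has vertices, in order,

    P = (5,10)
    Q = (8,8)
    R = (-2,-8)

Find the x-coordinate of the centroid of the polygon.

Apply the shoelace (surveyor's) formula. First the cross-terms c_i = x_i·y_{i+1} − x_{i+1}·y_i:
  -40, -48, 20  ⇒  2A = -68, A = -34.
Then Σ (x_i + x_{i+1})·c_i = -748, so x̄ = -748 / (6·(-34)) = 11/3.

11/3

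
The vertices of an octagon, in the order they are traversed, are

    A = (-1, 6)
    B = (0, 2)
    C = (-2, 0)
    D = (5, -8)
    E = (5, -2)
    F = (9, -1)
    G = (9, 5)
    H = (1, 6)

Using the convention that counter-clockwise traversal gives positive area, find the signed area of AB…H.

Σ = (-2) + (4) + (16) + (30) + (13) + (54) + (49) + (12) = 176
Signed area = Σ/2 = 88 (positive ⇒ counter-clockwise traversal).

88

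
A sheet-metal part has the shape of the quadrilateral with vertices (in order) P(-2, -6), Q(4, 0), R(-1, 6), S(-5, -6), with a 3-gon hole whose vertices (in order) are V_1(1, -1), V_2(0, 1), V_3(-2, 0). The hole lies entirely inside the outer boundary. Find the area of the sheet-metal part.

Outer boundary:
Σ = (24) + (24) + (36) + (18) = 102
Area = |Σ|/2 = 51.
Hole:
Apply the shoelace (surveyor's) formula: 2A = Σ (x_i·y_{i+1} − x_{i+1}·y_i), indices taken mod 3.
Cross-terms: 1, 2, 2  ⇒  Σ = 5
Area = |Σ|/2 = 2.5.
Net area = 51 − 2.5 = 48.5.

48.5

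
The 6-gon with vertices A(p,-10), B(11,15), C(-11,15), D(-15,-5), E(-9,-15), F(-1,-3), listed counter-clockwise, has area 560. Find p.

Write out the shoelace sum; only the two edges meeting at A involve p:
2·Area = [((-1)·(-10) − p·(-3)) + (p·15 − 11·(-10))] + 802
       = 18·p + 922 = 1120
⇒ p = 11.

11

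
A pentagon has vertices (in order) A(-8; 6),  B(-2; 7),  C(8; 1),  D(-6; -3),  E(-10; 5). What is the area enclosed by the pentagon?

100

Σ = (-44) + (-58) + (-18) + (-60) + (-20) = -200
Area = |Σ|/2 = 100.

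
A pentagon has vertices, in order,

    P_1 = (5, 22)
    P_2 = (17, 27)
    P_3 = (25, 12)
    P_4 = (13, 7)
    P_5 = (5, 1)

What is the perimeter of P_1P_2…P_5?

74

|P_1P_2| = √((12)² + (5)²) = √169 = 13
|P_2P_3| = √((8)² + (-15)²) = √289 = 17
|P_3P_4| = √((-12)² + (-5)²) = √169 = 13
|P_4P_5| = √((-8)² + (-6)²) = √100 = 10
|P_5P_1| = √((0)² + (21)²) = √441 = 21
Perimeter = 13 + 17 + 13 + 10 + 21 = 74.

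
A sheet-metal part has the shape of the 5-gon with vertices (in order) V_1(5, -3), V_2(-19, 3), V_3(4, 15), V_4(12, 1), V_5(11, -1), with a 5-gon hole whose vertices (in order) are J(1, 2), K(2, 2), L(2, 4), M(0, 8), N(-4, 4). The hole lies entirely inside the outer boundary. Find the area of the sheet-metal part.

264

Outer boundary:
Σ = (-42) + (-297) + (-176) + (-23) + (-28) = -566
Area = |Σ|/2 = 283.
Hole:
Apply the shoelace formula: 2A = Σ (x_i·y_{i+1} − x_{i+1}·y_i), indices taken mod 5.
J→K: (1)(2) − (2)(2) = -2
K→L: (2)(4) − (2)(2) = 4
L→M: (2)(8) − (0)(4) = 16
M→N: (0)(4) − (-4)(8) = 32
N→J: (-4)(2) − (1)(4) = -12
Σ = 38
Area = |Σ|/2 = 19.
Net area = 283 − 19 = 264.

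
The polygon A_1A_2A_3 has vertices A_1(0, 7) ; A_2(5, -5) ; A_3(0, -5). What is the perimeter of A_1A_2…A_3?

30

|A_1A_2| = √((5)² + (-12)²) = √169 = 13
|A_2A_3| = √((-5)² + (0)²) = √25 = 5
|A_3A_1| = √((0)² + (12)²) = √144 = 12
Perimeter = 13 + 5 + 12 = 30.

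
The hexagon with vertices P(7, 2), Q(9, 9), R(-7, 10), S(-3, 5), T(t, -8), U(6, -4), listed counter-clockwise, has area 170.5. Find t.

-4

The doubled signed area Σ (x_i y_{i+1} − x_{i+1} y_i) is linear in t.
With t=0 it equals 305; the coefficient of t is -9 (from the two edges through T).
So -9·t + 305 = 2·170.5 = 341 ⇒ t = -4.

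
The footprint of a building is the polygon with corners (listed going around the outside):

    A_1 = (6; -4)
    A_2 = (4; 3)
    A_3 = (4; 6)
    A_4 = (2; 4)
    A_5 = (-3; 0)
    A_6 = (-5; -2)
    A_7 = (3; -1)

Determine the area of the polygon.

36.5

Apply the shoelace (surveyor's) formula: 2A = Σ (x_i·y_{i+1} − x_{i+1}·y_i), indices taken mod 7.
Cross-terms: 34, 12, 4, 12, 6, 11, -6  ⇒  Σ = 73
Area = |Σ|/2 = 36.5.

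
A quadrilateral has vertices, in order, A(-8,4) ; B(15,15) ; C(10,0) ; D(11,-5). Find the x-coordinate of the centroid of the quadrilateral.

252/47

Apply the surveyor's formula. First the cross-terms c_i = x_i·y_{i+1} − x_{i+1}·y_i:
  -180, -150, -50, 4  ⇒  2A = -376, A = -188.
Then Σ (x_i + x_{i+1})·c_i = -6048, so x̄ = -6048 / (6·(-188)) = 252/47.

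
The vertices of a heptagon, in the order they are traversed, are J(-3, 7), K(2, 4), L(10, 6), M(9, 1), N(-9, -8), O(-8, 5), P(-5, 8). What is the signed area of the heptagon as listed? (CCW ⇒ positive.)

-160

Σ = (-26) + (-28) + (-44) + (-63) + (-109) + (-39) + (-11) = -320
Signed area = Σ/2 = -160 (negative ⇒ clockwise traversal).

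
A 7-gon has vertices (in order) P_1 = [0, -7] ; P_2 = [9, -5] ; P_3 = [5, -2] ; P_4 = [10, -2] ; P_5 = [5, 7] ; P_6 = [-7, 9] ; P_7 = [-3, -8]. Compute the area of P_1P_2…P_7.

179

Apply Gauss's area formula: 2A = Σ (x_i·y_{i+1} − x_{i+1}·y_i), indices taken mod 7.
Σ = (63) + (7) + (10) + (80) + (94) + (83) + (21) = 358
Area = |Σ|/2 = 179.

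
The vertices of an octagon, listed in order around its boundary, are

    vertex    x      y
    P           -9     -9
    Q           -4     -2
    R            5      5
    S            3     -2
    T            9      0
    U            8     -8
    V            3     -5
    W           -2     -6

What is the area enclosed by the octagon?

Apply Gauss's area formula: 2A = Σ (x_i·y_{i+1} − x_{i+1}·y_i), indices taken mod 8.
Σ = (-18) + (-10) + (-25) + (18) + (-72) + (-16) + (-28) + (-36) = -187
Area = |Σ|/2 = 93.5.

93.5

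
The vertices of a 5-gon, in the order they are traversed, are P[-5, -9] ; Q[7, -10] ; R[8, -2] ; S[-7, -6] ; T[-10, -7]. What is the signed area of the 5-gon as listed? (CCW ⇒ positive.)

80.5

Apply the shoelace formula: 2A = Σ (x_i·y_{i+1} − x_{i+1}·y_i), indices taken mod 5.
Σ = (113) + (66) + (-62) + (-11) + (55) = 161
Signed area = Σ/2 = 80.5 (positive ⇒ counter-clockwise traversal).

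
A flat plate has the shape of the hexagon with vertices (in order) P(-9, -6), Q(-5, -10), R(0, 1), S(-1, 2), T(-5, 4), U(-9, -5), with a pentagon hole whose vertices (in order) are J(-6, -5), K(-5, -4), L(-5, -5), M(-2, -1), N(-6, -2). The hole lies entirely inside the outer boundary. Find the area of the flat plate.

58.5

Outer boundary:
Σ = (60) + (-5) + (1) + (6) + (61) + (9) = 132
Area = |Σ|/2 = 66.
Hole:
J→K: (-6)(-4) − (-5)(-5) = -1
K→L: (-5)(-5) − (-5)(-4) = 5
L→M: (-5)(-1) − (-2)(-5) = -5
M→N: (-2)(-2) − (-6)(-1) = -2
N→J: (-6)(-5) − (-6)(-2) = 18
Σ = 15
Area = |Σ|/2 = 7.5.
Net area = 66 − 7.5 = 58.5.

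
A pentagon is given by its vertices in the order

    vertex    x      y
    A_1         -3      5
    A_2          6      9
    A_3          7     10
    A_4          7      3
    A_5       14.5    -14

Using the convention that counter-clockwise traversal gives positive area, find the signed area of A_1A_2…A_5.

-110

Apply the shoelace formula: 2A = Σ (x_i·y_{i+1} − x_{i+1}·y_i), indices taken mod 5.
Σ = (-57) + (-3) + (-49) + (-141.5) + (30.5) = -220
Signed area = Σ/2 = -110 (negative ⇒ clockwise traversal).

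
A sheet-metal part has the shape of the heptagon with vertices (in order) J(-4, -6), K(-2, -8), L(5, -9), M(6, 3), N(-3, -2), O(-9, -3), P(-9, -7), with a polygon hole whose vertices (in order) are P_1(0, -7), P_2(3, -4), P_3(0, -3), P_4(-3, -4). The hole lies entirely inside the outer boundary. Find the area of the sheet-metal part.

86.5

Outer boundary:
Apply the shoelace (surveyor's) formula: 2A = Σ (x_i·y_{i+1} − x_{i+1}·y_i), indices taken mod 7.
J→K: (-4)(-8) − (-2)(-6) = 20
K→L: (-2)(-9) − (5)(-8) = 58
L→M: (5)(3) − (6)(-9) = 69
M→N: (6)(-2) − (-3)(3) = -3
N→O: (-3)(-3) − (-9)(-2) = -9
O→P: (-9)(-7) − (-9)(-3) = 36
P→J: (-9)(-6) − (-4)(-7) = 26
Σ = 197
Area = |Σ|/2 = 98.5.
Hole:
Σ = (21) + (-9) + (-9) + (21) = 24
Area = |Σ|/2 = 12.
Net area = 98.5 − 12 = 86.5.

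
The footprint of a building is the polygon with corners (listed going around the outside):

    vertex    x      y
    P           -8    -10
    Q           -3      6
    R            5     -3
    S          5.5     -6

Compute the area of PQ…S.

107.75

Cross-terms: -78, -21, -13.5, -103  ⇒  Σ = -215.5
Area = |Σ|/2 = 107.75.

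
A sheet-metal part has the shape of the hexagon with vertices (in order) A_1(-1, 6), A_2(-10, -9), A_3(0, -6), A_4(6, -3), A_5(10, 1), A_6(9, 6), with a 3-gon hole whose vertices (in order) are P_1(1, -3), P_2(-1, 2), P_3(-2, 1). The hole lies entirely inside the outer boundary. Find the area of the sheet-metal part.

152.5

Outer boundary:
Σ = (69) + (60) + (36) + (36) + (51) + (60) = 312
Area = |Σ|/2 = 156.
Hole:
Σ = (-1) + (3) + (5) = 7
Area = |Σ|/2 = 3.5.
Net area = 156 − 3.5 = 152.5.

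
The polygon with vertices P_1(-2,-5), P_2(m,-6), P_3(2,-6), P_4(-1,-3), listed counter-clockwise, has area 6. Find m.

Write out the shoelace sum; only the two edges meeting at P_2 involve m:
2·Area = [((-2)·(-6) − m·(-5)) + (m·(-6) − 2·(-6))] + -13
       = -1·m + 11 = 12
⇒ m = -1.

-1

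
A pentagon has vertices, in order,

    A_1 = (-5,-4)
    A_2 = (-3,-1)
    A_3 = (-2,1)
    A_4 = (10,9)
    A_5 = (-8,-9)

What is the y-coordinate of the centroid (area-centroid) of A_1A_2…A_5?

Apply Gauss's area formula. First the cross-terms c_i = x_i·y_{i+1} − x_{i+1}·y_i:
  -7, -5, -28, -18, -13  ⇒  2A = -71, A = -35.5.
Then Σ (y_i + y_{i+1})·c_i = -76, so ȳ = -76 / (6·(-35.5)) = 76/213.

76/213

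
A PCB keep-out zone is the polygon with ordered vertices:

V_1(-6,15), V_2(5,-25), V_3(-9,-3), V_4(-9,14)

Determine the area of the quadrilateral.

184.5

Apply the shoelace (surveyor's) formula: 2A = Σ (x_i·y_{i+1} − x_{i+1}·y_i), indices taken mod 4.
Cross-terms: 75, -240, -153, -51  ⇒  Σ = -369
Area = |Σ|/2 = 184.5.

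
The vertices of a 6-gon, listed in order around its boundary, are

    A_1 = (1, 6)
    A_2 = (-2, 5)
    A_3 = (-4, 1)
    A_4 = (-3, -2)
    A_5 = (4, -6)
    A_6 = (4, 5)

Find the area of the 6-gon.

67.5

Cross-terms: 17, 18, 11, 26, 44, 19  ⇒  Σ = 135
Area = |Σ|/2 = 67.5.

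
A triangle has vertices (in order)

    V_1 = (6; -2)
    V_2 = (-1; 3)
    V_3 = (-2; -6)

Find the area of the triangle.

34

Apply the shoelace (surveyor's) formula: 2A = Σ (x_i·y_{i+1} − x_{i+1}·y_i), indices taken mod 3.
Cross-terms: 16, 12, 40  ⇒  Σ = 68
Area = |Σ|/2 = 34.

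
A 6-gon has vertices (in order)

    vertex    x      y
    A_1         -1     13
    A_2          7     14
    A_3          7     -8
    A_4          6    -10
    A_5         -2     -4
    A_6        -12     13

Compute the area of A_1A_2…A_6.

271

Apply the shoelace (surveyor's) formula: 2A = Σ (x_i·y_{i+1} − x_{i+1}·y_i), indices taken mod 6.
Σ = (-105) + (-154) + (-22) + (-44) + (-74) + (-143) = -542
Area = |Σ|/2 = 271.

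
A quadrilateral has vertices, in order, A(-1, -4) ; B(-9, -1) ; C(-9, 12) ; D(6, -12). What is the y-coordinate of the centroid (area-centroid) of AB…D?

67/57

Apply the surveyor's formula. First the cross-terms c_i = x_i·y_{i+1} − x_{i+1}·y_i:
  -35, -117, 36, -36  ⇒  2A = -152, A = -76.
Then Σ (y_i + y_{i+1})·c_i = -536, so ȳ = -536 / (6·(-76)) = 67/57.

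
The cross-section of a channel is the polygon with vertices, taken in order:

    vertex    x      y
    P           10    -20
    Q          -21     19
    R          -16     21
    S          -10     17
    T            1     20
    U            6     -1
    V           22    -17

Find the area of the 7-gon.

558.5

Apply Gauss's area formula: 2A = Σ (x_i·y_{i+1} − x_{i+1}·y_i), indices taken mod 7.
Σ = (-230) + (-137) + (-62) + (-217) + (-121) + (-80) + (-270) = -1117
Area = |Σ|/2 = 558.5.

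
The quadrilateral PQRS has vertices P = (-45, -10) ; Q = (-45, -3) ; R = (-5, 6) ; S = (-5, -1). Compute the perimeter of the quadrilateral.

|PQ| = √((0)² + (7)²) = √49 = 7
|QR| = √((40)² + (9)²) = √1681 = 41
|RS| = √((0)² + (-7)²) = √49 = 7
|SP| = √((-40)² + (-9)²) = √1681 = 41
Perimeter = 7 + 41 + 7 + 41 = 96.

96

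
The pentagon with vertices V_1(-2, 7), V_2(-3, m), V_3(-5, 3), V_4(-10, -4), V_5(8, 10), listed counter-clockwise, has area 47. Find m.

8

The doubled signed area Σ (x_i y_{i+1} − x_{i+1} y_i) is linear in m.
With m=0 it equals 70; the coefficient of m is 3 (from the two edges through V_2).
So 3·m + 70 = 2·47 = 94 ⇒ m = 8.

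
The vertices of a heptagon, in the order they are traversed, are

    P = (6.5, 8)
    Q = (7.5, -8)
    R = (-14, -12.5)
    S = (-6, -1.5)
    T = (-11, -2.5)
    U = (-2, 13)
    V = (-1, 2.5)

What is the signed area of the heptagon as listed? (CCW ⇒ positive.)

Apply the surveyor's formula: 2A = Σ (x_i·y_{i+1} − x_{i+1}·y_i), indices taken mod 7.
Σ = (-112) + (-205.75) + (-54) + (-1.5) + (-148) + (8) + (-24.25) = -537.5
Signed area = Σ/2 = -268.75 (negative ⇒ clockwise traversal).

-268.75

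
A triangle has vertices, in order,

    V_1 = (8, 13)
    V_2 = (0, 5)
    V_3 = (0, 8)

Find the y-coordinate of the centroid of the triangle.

26/3

Apply the shoelace formula. First the cross-terms c_i = x_i·y_{i+1} − x_{i+1}·y_i:
  40, 0, -64  ⇒  2A = -24, A = -12.
Then Σ (y_i + y_{i+1})·c_i = -624, so ȳ = -624 / (6·(-12)) = 26/3.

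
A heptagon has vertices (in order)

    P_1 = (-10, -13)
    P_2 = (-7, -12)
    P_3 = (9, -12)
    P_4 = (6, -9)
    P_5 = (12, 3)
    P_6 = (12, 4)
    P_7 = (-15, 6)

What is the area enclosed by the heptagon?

P_1→P_2: (-10)(-12) − (-7)(-13) = 29
P_2→P_3: (-7)(-12) − (9)(-12) = 192
P_3→P_4: (9)(-9) − (6)(-12) = -9
P_4→P_5: (6)(3) − (12)(-9) = 126
P_5→P_6: (12)(4) − (12)(3) = 12
P_6→P_7: (12)(6) − (-15)(4) = 132
P_7→P_1: (-15)(-13) − (-10)(6) = 255
Σ = 737
Area = |Σ|/2 = 368.5.

368.5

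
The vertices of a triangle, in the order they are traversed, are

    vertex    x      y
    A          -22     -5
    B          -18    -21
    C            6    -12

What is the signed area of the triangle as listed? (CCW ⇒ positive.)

210

Apply the surveyor's formula: 2A = Σ (x_i·y_{i+1} − x_{i+1}·y_i), indices taken mod 3.
Σ = (372) + (342) + (-294) = 420
Signed area = Σ/2 = 210 (positive ⇒ counter-clockwise traversal).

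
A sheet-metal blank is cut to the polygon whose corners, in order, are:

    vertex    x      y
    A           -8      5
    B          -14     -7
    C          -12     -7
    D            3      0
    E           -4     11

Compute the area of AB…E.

131

Apply the surveyor's formula: 2A = Σ (x_i·y_{i+1} − x_{i+1}·y_i), indices taken mod 5.
Σ = (126) + (14) + (21) + (33) + (68) = 262
Area = |Σ|/2 = 131.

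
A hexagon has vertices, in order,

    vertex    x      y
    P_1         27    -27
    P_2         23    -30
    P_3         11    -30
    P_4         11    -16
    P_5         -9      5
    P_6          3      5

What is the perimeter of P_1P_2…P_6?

112

|P_1P_2| = √((-4)² + (-3)²) = √25 = 5
|P_2P_3| = √((-12)² + (0)²) = √144 = 12
|P_3P_4| = √((0)² + (14)²) = √196 = 14
|P_4P_5| = √((-20)² + (21)²) = √841 = 29
|P_5P_6| = √((12)² + (0)²) = √144 = 12
|P_6P_1| = √((24)² + (-32)²) = √1600 = 40
Perimeter = 5 + 12 + 14 + 29 + 12 + 40 = 112.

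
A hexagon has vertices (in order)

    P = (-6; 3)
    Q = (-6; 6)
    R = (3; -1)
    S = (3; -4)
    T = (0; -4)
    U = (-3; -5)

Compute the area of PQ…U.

Apply the shoelace (surveyor's) formula: 2A = Σ (x_i·y_{i+1} − x_{i+1}·y_i), indices taken mod 6.
Σ = (-18) + (-12) + (-9) + (-12) + (-12) + (-39) = -102
Area = |Σ|/2 = 51.

51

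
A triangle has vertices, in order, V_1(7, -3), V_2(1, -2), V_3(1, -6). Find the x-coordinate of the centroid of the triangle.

Apply the shoelace (surveyor's) formula. First the cross-terms c_i = x_i·y_{i+1} − x_{i+1}·y_i:
  -11, -4, 39  ⇒  2A = 24, A = 12.
Then Σ (x_i + x_{i+1})·c_i = 216, so x̄ = 216 / (6·12) = 3.

3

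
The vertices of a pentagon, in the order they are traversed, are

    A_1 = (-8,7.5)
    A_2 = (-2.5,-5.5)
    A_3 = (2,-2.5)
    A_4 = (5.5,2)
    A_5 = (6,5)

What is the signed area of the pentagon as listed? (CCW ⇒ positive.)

99.125

A_1→A_2: (-8)(-5.5) − (-2.5)(7.5) = 62.75
A_2→A_3: (-2.5)(-2.5) − (2)(-5.5) = 17.25
A_3→A_4: (2)(2) − (5.5)(-2.5) = 17.75
A_4→A_5: (5.5)(5) − (6)(2) = 15.5
A_5→A_1: (6)(7.5) − (-8)(5) = 85
Σ = 198.25
Signed area = Σ/2 = 99.125 (positive ⇒ counter-clockwise traversal).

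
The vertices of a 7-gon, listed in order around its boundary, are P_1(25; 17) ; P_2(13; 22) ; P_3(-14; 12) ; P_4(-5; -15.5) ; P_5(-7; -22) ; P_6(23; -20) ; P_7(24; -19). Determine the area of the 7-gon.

Apply the shoelace formula: 2A = Σ (x_i·y_{i+1} − x_{i+1}·y_i), indices taken mod 7.
Σ = (329) + (464) + (277) + (1.5) + (646) + (43) + (883) = 2643.5
Area = |Σ|/2 = 1321.75.

1321.75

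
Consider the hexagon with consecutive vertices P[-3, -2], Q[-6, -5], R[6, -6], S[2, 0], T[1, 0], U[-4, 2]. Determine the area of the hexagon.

48.5

P→Q: (-3)(-5) − (-6)(-2) = 3
Q→R: (-6)(-6) − (6)(-5) = 66
R→S: (6)(0) − (2)(-6) = 12
S→T: (2)(0) − (1)(0) = 0
T→U: (1)(2) − (-4)(0) = 2
U→P: (-4)(-2) − (-3)(2) = 14
Σ = 97
Area = |Σ|/2 = 48.5.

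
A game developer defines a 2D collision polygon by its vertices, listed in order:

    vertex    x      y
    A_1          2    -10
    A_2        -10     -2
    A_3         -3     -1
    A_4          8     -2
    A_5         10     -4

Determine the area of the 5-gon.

95

Apply the shoelace (surveyor's) formula: 2A = Σ (x_i·y_{i+1} − x_{i+1}·y_i), indices taken mod 5.
Cross-terms: -104, 4, 14, -12, -92  ⇒  Σ = -190
Area = |Σ|/2 = 95.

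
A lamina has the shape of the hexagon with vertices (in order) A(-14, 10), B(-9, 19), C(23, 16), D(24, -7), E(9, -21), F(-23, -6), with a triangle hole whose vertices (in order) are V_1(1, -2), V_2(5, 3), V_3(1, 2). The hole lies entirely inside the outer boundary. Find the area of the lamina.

Outer boundary:
Apply Gauss's area formula: 2A = Σ (x_i·y_{i+1} − x_{i+1}·y_i), indices taken mod 6.
Cross-terms: -176, -581, -545, -441, -537, -314  ⇒  Σ = -2594
Area = |Σ|/2 = 1297.
Hole:
Apply the shoelace formula: 2A = Σ (x_i·y_{i+1} − x_{i+1}·y_i), indices taken mod 3.
Σ = (13) + (7) + (-4) = 16
Area = |Σ|/2 = 8.
Net area = 1297 − 8 = 1289.

1289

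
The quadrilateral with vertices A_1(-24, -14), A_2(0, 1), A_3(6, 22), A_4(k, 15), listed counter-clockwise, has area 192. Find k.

1

The doubled signed area Σ (x_i y_{i+1} − x_{i+1} y_i) is linear in k.
With k=0 it equals 420; the coefficient of k is -36 (from the two edges through A_4).
So -36·k + 420 = 2·192 = 384 ⇒ k = 1.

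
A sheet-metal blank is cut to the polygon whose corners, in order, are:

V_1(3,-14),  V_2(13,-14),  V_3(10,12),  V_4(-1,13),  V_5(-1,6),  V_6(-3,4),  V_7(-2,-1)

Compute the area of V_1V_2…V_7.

320.5

Cross-terms: 140, 296, 142, 7, 14, 11, 31  ⇒  Σ = 641
Area = |Σ|/2 = 320.5.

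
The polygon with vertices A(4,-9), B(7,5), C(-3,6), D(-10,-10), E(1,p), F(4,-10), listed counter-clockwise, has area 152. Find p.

-5

The doubled signed area Σ (x_i y_{i+1} − x_{i+1} y_i) is linear in p.
With p=0 it equals 234; the coefficient of p is -14 (from the two edges through E).
So -14·p + 234 = 2·152 = 304 ⇒ p = -5.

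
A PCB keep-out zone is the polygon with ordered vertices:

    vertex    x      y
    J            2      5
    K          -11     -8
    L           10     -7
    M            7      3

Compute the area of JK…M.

152

Σ = (39) + (157) + (79) + (29) = 304
Area = |Σ|/2 = 152.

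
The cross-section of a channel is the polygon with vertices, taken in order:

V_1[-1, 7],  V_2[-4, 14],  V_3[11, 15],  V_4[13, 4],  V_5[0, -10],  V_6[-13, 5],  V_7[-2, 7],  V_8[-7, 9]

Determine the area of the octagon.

350.5

Σ = (14) + (-214) + (-151) + (-130) + (-130) + (-81) + (31) + (-40) = -701
Area = |Σ|/2 = 350.5.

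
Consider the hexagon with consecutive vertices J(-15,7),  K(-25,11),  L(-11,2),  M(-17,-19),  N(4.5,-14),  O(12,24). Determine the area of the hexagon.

Apply the shoelace (surveyor's) formula: 2A = Σ (x_i·y_{i+1} − x_{i+1}·y_i), indices taken mod 6.
J→K: (-15)(11) − (-25)(7) = 10
K→L: (-25)(2) − (-11)(11) = 71
L→M: (-11)(-19) − (-17)(2) = 243
M→N: (-17)(-14) − (4.5)(-19) = 323.5
N→O: (4.5)(24) − (12)(-14) = 276
O→J: (12)(7) − (-15)(24) = 444
Σ = 1367.5
Area = |Σ|/2 = 683.75.

683.75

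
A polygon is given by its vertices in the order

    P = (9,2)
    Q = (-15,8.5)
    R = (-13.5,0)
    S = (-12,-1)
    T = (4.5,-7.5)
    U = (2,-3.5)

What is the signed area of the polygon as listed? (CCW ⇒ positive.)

182

Apply the shoelace formula: 2A = Σ (x_i·y_{i+1} − x_{i+1}·y_i), indices taken mod 6.
P→Q: (9)(8.5) − (-15)(2) = 106.5
Q→R: (-15)(0) − (-13.5)(8.5) = 114.75
R→S: (-13.5)(-1) − (-12)(0) = 13.5
S→T: (-12)(-7.5) − (4.5)(-1) = 94.5
T→U: (4.5)(-3.5) − (2)(-7.5) = -0.75
U→P: (2)(2) − (9)(-3.5) = 35.5
Σ = 364
Signed area = Σ/2 = 182 (positive ⇒ counter-clockwise traversal).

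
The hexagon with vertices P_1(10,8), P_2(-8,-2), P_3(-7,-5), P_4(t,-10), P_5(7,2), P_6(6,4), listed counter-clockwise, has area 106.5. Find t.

Write out the shoelace sum; only the two edges meeting at P_4 involve t:
2·Area = [((-7)·(-10) − t·(-5)) + (t·2 − 7·(-10))] + 94
       = 7·t + 234 = 213
⇒ t = -3.

-3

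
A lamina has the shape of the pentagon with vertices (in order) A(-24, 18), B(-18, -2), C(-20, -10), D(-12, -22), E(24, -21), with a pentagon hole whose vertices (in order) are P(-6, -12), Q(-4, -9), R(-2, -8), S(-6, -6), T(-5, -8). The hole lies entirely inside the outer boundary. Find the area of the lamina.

Outer boundary:
Σ = (372) + (140) + (320) + (780) + (-72) = 1540
Area = |Σ|/2 = 770.
Hole:
Σ = (6) + (14) + (-36) + (18) + (12) = 14
Area = |Σ|/2 = 7.
Net area = 770 − 7 = 763.

763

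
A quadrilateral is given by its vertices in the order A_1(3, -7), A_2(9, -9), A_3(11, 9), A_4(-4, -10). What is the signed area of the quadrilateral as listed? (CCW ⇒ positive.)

Apply the surveyor's formula: 2A = Σ (x_i·y_{i+1} − x_{i+1}·y_i), indices taken mod 4.
Σ = (36) + (180) + (-74) + (58) = 200
Signed area = Σ/2 = 100 (positive ⇒ counter-clockwise traversal).

100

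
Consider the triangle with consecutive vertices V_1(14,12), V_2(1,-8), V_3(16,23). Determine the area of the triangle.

51.5

Apply the shoelace formula: 2A = Σ (x_i·y_{i+1} − x_{i+1}·y_i), indices taken mod 3.
Σ = (-124) + (151) + (-130) = -103
Area = |Σ|/2 = 51.5.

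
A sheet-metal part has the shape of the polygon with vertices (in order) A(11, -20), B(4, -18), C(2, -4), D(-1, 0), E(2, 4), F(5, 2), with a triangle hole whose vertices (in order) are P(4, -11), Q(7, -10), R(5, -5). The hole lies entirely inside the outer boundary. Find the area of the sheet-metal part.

113.5

Outer boundary:
Apply the surveyor's formula: 2A = Σ (x_i·y_{i+1} − x_{i+1}·y_i), indices taken mod 6.
Cross-terms: -118, 20, -4, -4, -16, -122  ⇒  Σ = -244
Area = |Σ|/2 = 122.
Hole:
Apply the surveyor's formula: 2A = Σ (x_i·y_{i+1} − x_{i+1}·y_i), indices taken mod 3.
Cross-terms: 37, 15, -35  ⇒  Σ = 17
Area = |Σ|/2 = 8.5.
Net area = 122 − 8.5 = 113.5.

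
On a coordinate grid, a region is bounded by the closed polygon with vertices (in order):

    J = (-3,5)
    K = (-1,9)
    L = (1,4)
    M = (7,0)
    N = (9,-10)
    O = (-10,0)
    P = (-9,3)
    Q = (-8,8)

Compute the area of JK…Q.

163.5

Apply Gauss's area formula: 2A = Σ (x_i·y_{i+1} − x_{i+1}·y_i), indices taken mod 8.
Σ = (-22) + (-13) + (-28) + (-70) + (-100) + (-30) + (-48) + (-16) = -327
Area = |Σ|/2 = 163.5.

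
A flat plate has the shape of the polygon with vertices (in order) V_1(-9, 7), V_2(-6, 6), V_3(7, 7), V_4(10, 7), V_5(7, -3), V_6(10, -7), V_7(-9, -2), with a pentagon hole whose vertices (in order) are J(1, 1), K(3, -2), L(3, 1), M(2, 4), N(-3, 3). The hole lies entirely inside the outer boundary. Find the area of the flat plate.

176.5

Outer boundary:
Apply the surveyor's formula: 2A = Σ (x_i·y_{i+1} − x_{i+1}·y_i), indices taken mod 7.
Σ = (-12) + (-84) + (-21) + (-79) + (-19) + (-83) + (-81) = -379
Area = |Σ|/2 = 189.5.
Hole:
Σ = (-5) + (9) + (10) + (18) + (-6) = 26
Area = |Σ|/2 = 13.
Net area = 189.5 − 13 = 176.5.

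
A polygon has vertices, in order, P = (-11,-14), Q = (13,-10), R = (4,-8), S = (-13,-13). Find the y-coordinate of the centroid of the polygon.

-1211/111

Apply the shoelace (surveyor's) formula. First the cross-terms c_i = x_i·y_{i+1} − x_{i+1}·y_i:
  292, -64, -156, 39  ⇒  2A = 111, A = 55.5.
Then Σ (y_i + y_{i+1})·c_i = -3633, so ȳ = -3633 / (6·55.5) = -1211/111.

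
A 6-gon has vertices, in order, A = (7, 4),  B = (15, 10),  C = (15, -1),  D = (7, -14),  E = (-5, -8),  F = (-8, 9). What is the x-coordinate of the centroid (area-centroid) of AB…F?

Apply the surveyor's formula. First the cross-terms c_i = x_i·y_{i+1} − x_{i+1}·y_i:
  10, -165, -203, -126, -109, -95  ⇒  2A = -688, A = -344.
Then Σ (x_i + x_{i+1})·c_i = -7936, so x̄ = -7936 / (6·(-344)) = 496/129.

496/129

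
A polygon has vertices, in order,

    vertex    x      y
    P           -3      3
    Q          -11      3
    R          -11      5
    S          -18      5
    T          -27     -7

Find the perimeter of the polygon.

|PQ| = √((-8)² + (0)²) = √64 = 8
|QR| = √((0)² + (2)²) = √4 = 2
|RS| = √((-7)² + (0)²) = √49 = 7
|ST| = √((-9)² + (-12)²) = √225 = 15
|TP| = √((24)² + (10)²) = √676 = 26
Perimeter = 8 + 2 + 7 + 15 + 26 = 58.

58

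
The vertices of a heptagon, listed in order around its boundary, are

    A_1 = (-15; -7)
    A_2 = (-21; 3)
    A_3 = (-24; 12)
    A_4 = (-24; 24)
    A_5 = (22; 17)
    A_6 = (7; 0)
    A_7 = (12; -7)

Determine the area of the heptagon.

Apply Gauss's area formula: 2A = Σ (x_i·y_{i+1} − x_{i+1}·y_i), indices taken mod 7.
Σ = (-192) + (-180) + (-288) + (-936) + (-119) + (-49) + (-189) = -1953
Area = |Σ|/2 = 976.5.

976.5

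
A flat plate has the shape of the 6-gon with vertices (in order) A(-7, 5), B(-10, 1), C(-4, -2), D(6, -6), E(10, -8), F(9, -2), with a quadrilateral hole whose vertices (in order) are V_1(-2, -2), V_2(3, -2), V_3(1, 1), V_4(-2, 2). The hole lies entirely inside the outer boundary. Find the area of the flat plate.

85.5

Outer boundary:
Apply Gauss's area formula: 2A = Σ (x_i·y_{i+1} − x_{i+1}·y_i), indices taken mod 6.
Cross-terms: 43, 24, 36, 12, 52, 31  ⇒  Σ = 198
Area = |Σ|/2 = 99.
Hole:
Apply Gauss's area formula: 2A = Σ (x_i·y_{i+1} − x_{i+1}·y_i), indices taken mod 4.
Σ = (10) + (5) + (4) + (8) = 27
Area = |Σ|/2 = 13.5.
Net area = 99 − 13.5 = 85.5.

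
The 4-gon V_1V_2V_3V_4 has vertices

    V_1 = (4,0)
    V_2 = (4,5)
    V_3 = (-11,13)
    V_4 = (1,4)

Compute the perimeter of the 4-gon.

42

|V_1V_2| = √((0)² + (5)²) = √25 = 5
|V_2V_3| = √((-15)² + (8)²) = √289 = 17
|V_3V_4| = √((12)² + (-9)²) = √225 = 15
|V_4V_1| = √((3)² + (-4)²) = √25 = 5
Perimeter = 5 + 17 + 15 + 5 = 42.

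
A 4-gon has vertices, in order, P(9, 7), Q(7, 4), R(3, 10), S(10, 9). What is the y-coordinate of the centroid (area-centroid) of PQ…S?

Apply the shoelace formula. First the cross-terms c_i = x_i·y_{i+1} − x_{i+1}·y_i:
  -13, 58, -73, -11  ⇒  2A = -39, A = -19.5.
Then Σ (y_i + y_{i+1})·c_i = -894, so ȳ = -894 / (6·(-19.5)) = 298/39.

298/39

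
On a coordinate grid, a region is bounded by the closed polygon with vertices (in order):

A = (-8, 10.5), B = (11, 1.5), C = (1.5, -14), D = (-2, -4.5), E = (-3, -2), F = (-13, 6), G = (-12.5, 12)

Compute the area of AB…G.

Apply Gauss's area formula: 2A = Σ (x_i·y_{i+1} − x_{i+1}·y_i), indices taken mod 7.
Σ = (-127.5) + (-156.25) + (-34.75) + (-9.5) + (-44) + (-81) + (-35.25) = -488.25
Area = |Σ|/2 = 244.125.

244.125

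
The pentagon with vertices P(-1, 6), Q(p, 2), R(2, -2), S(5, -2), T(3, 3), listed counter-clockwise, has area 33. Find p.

-3

The doubled signed area Σ (x_i y_{i+1} − x_{i+1} y_i) is linear in p.
With p=0 it equals 42; the coefficient of p is -8 (from the two edges through Q).
So -8·p + 42 = 2·33 = 66 ⇒ p = -3.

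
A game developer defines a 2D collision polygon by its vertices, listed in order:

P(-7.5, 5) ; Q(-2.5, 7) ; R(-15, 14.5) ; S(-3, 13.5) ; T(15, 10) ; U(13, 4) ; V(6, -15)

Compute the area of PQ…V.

Apply the surveyor's formula: 2A = Σ (x_i·y_{i+1} − x_{i+1}·y_i), indices taken mod 7.
Σ = (-40) + (68.75) + (-159) + (-232.5) + (-70) + (-219) + (-82.5) = -734.25
Area = |Σ|/2 = 367.125.

367.125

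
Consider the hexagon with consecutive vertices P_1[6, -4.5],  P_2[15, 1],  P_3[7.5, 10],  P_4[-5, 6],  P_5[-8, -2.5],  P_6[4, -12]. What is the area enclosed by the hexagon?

Cross-terms: 73.5, 142.5, 95, 60.5, 106, 54  ⇒  Σ = 531.5
Area = |Σ|/2 = 265.75.

265.75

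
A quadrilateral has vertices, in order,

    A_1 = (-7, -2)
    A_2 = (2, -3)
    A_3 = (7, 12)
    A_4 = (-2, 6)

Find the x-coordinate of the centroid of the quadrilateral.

14/39

Apply the surveyor's formula. First the cross-terms c_i = x_i·y_{i+1} − x_{i+1}·y_i:
  25, 45, 66, 46  ⇒  2A = 182, A = 91.
Then Σ (x_i + x_{i+1})·c_i = 196, so x̄ = 196 / (6·91) = 14/39.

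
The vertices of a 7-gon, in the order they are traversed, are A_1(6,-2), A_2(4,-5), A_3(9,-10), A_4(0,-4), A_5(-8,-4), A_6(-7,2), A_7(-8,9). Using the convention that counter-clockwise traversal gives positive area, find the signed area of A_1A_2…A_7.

Apply Gauss's area formula: 2A = Σ (x_i·y_{i+1} − x_{i+1}·y_i), indices taken mod 7.
Σ = (-22) + (5) + (-36) + (-32) + (-44) + (-47) + (-38) = -214
Signed area = Σ/2 = -107 (negative ⇒ clockwise traversal).

-107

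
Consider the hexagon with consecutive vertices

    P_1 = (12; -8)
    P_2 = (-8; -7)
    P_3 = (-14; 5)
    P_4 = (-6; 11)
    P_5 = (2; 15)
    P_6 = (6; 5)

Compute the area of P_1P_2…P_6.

355

Apply Gauss's area formula: 2A = Σ (x_i·y_{i+1} − x_{i+1}·y_i), indices taken mod 6.
Cross-terms: -148, -138, -124, -112, -80, -108  ⇒  Σ = -710
Area = |Σ|/2 = 355.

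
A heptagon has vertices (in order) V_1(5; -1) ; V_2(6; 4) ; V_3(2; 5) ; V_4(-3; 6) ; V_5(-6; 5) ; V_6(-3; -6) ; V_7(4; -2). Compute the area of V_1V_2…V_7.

Σ = (26) + (22) + (27) + (21) + (51) + (30) + (6) = 183
Area = |Σ|/2 = 91.5.

91.5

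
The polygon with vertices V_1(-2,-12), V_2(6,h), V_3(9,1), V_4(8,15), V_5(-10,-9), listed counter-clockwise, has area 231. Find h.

Write out the shoelace sum; only the two edges meeting at V_2 involve h:
2·Area = [((-2)·h − 6·(-12)) + (6·1 − 9·h)] + 307
       = -11·h + 385 = 462
⇒ h = -7.

-7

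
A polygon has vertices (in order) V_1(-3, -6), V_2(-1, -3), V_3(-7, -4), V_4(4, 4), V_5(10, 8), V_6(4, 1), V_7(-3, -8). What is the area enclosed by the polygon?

45.5

Apply the surveyor's formula: 2A = Σ (x_i·y_{i+1} − x_{i+1}·y_i), indices taken mod 7.
Cross-terms: 3, -17, -12, -8, -22, -29, -6  ⇒  Σ = -91
Area = |Σ|/2 = 45.5.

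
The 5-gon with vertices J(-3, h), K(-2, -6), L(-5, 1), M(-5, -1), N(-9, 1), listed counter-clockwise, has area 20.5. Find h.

Write out the shoelace sum; only the two edges meeting at J involve h:
2·Area = [((-9)·h − (-3)·1) + ((-3)·(-6) − (-2)·h)] + -36
       = -7·h + -15 = 41
⇒ h = -8.

-8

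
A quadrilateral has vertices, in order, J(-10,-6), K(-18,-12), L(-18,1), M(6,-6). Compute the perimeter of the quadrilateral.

|JK| = √((-8)² + (-6)²) = √100 = 10
|KL| = √((0)² + (13)²) = √169 = 13
|LM| = √((24)² + (-7)²) = √625 = 25
|MJ| = √((-16)² + (0)²) = √256 = 16
Perimeter = 10 + 13 + 25 + 16 = 64.

64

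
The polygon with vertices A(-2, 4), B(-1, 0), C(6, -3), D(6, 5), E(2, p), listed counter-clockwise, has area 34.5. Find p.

2

The doubled signed area Σ (x_i y_{i+1} − x_{i+1} y_i) is linear in p.
With p=0 it equals 53; the coefficient of p is 8 (from the two edges through E).
So 8·p + 53 = 2·34.5 = 69 ⇒ p = 2.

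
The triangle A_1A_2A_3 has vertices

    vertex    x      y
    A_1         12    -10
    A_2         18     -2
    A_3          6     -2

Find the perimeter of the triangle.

32

|A_1A_2| = √((6)² + (8)²) = √100 = 10
|A_2A_3| = √((-12)² + (0)²) = √144 = 12
|A_3A_1| = √((6)² + (-8)²) = √100 = 10
Perimeter = 10 + 12 + 10 = 32.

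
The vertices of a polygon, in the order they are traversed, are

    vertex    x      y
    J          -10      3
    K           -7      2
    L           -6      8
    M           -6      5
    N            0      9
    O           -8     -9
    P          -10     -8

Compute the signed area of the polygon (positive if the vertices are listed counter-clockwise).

-71.5

Cross-terms: 1, -44, 18, -54, 72, -26, -110  ⇒  Σ = -143
Signed area = Σ/2 = -71.5 (negative ⇒ clockwise traversal).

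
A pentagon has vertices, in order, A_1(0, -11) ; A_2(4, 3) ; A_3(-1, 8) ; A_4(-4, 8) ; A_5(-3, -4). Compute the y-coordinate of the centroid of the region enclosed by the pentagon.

Apply Gauss's area formula. First the cross-terms c_i = x_i·y_{i+1} − x_{i+1}·y_i:
  44, 35, 24, 40, 33  ⇒  2A = 176, A = 88.
Then Σ (y_i + y_{i+1})·c_i = 82, so ȳ = 82 / (6·88) = 41/264.

41/264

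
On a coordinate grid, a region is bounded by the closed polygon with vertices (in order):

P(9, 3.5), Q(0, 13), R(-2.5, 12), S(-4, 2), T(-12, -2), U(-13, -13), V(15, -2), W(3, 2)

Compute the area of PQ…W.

302

Apply the shoelace formula: 2A = Σ (x_i·y_{i+1} − x_{i+1}·y_i), indices taken mod 8.
Cross-terms: 117, 32.5, 43, 32, 130, 221, 36, -7.5  ⇒  Σ = 604
Area = |Σ|/2 = 302.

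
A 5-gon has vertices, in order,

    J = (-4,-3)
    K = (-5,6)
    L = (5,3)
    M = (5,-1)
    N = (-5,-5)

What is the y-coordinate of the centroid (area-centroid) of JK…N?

Apply the shoelace (surveyor's) formula. First the cross-terms c_i = x_i·y_{i+1} − x_{i+1}·y_i:
  -39, -45, -20, -30, -5  ⇒  2A = -139, A = -69.5.
Then Σ (y_i + y_{i+1})·c_i = -342, so ȳ = -342 / (6·(-69.5)) = 114/139.

114/139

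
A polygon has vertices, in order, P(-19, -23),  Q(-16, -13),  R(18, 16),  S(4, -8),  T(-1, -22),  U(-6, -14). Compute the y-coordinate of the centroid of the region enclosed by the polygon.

-230/33

Apply the shoelace formula. First the cross-terms c_i = x_i·y_{i+1} − x_{i+1}·y_i:
  -121, -22, -208, -96, -118, -128  ⇒  2A = -693, A = -346.5.
Then Σ (y_i + y_{i+1})·c_i = 14490, so ȳ = 14490 / (6·(-346.5)) = -230/33.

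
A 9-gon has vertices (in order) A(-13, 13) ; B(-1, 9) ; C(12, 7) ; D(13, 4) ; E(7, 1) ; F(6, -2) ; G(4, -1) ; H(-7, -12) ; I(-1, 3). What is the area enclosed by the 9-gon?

Σ = (-104) + (-115) + (-43) + (-15) + (-20) + (2) + (-55) + (-33) + (26) = -357
Area = |Σ|/2 = 178.5.

178.5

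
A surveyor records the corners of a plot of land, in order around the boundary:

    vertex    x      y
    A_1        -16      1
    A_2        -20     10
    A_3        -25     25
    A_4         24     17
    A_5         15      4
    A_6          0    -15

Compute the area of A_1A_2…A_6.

Apply the shoelace (surveyor's) formula: 2A = Σ (x_i·y_{i+1} − x_{i+1}·y_i), indices taken mod 6.
Σ = (-140) + (-250) + (-1025) + (-159) + (-225) + (-240) = -2039
Area = |Σ|/2 = 1019.5.

1019.5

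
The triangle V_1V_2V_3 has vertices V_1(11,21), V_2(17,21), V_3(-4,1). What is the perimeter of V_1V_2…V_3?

|V_1V_2| = √((6)² + (0)²) = √36 = 6
|V_2V_3| = √((-21)² + (-20)²) = √841 = 29
|V_3V_1| = √((15)² + (20)²) = √625 = 25
Perimeter = 6 + 29 + 25 = 60.

60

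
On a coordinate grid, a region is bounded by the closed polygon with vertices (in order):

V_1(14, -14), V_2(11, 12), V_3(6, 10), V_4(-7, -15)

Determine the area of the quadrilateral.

324

Apply Gauss's area formula: 2A = Σ (x_i·y_{i+1} − x_{i+1}·y_i), indices taken mod 4.
Σ = (322) + (38) + (-20) + (308) = 648
Area = |Σ|/2 = 324.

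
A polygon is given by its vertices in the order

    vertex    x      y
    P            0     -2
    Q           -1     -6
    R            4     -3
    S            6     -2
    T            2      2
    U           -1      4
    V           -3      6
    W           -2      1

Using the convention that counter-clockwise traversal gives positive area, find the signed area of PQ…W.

40

Σ = (-2) + (27) + (10) + (16) + (10) + (6) + (9) + (4) = 80
Signed area = Σ/2 = 40 (positive ⇒ counter-clockwise traversal).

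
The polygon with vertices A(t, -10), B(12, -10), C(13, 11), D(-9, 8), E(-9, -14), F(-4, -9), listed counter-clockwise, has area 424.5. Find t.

The doubled signed area Σ (x_i y_{i+1} − x_{i+1} y_i) is linear in t.
With t=0 it equals 848; the coefficient of t is -1 (from the two edges through A).
So -1·t + 848 = 2·424.5 = 849 ⇒ t = -1.

-1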